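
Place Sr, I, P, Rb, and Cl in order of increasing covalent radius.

P is in period 3, group 15; Cl is in period 3, group 17; Rb is in period 5, group 1; Sr is in period 5, group 2; I is in period 5, group 17.
Moving right in a period, electrons are added to the same shell under a stronger nuclear pull, so atoms get smaller; moving down, a new shell is opened and atoms get larger.
These span different periods and groups, so the two trends combine.
P > Cl: P lies to the left of Cl in period 3, so the across-period effect alone puts P larger.
I > P: period and group pull opposite ways; the down-group shift dominates (133 vs 111 pm).
Sr > I: Sr lies to the left of I in period 5, so the across-period effect alone puts Sr larger.
Rb > Sr: Rb lies to the left of Sr in period 5, so the across-period effect alone puts Rb larger.
Approximate values (pm): P 111, Cl 99, Rb 210, Sr 185, I 133.
So from smallest to largest: Cl < P < I < Sr < Rb.

Cl < P < I < Sr < Rb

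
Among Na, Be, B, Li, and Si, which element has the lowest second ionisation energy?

The second ionization energy removes an electron from the +1 ion. For each element: Na⁺ is the bare [Ne] core; Be⁺ still has 1 valence electron; B⁺ still has 2 valence electrons; Li⁺ is the bare [He] core; Si⁺ still has 3 valence electrons.
Breaking into a closed-shell core is much more expensive than removing a leftover valence electron — Na and Li have the largest IE_2 here.
Valence configurations: Be⁺ [He]2s¹, B⁺ [He]2s², Si⁺ [Ne]3s²3p¹.
The numbers (kJ/mol): Na 4562, Be 1757, B 2427, Li 7298, Si 1577.
Putting it together, IE_2: Si < Be < B < Na < Li.

Si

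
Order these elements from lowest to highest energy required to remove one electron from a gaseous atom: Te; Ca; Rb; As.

Ca is in period 4, group 2; As is in period 4, group 15; Rb is in period 5, group 1; Te is in period 5, group 16.
Removing the outermost electron gets harder across a period and easier down a group.
Neither a single period nor a single group — weigh both effects.
Ca > Rb: both effects reinforce here, so Ca is clearly the higher of the two.
Te > Ca: period and group pull opposite ways; the across-period shift dominates (869 vs 590 kJ/mol).
As > Te: the two effects oppose for this pair; the down-group effect wins (947 vs 869 kJ/mol).
For reference (kJ/mol): Ca 590, As 947, Rb 403, Te 869.
So from lowest to highest: Rb < Ca < Te < As.

Rb, Ca, Te, As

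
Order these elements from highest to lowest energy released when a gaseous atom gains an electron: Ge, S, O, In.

O is in period 2, group 16; S is in period 3, group 16; Ge is in period 4, group 14; In is in period 5, group 13.
Adding an electron releases more energy for atoms nearer the top right (short of the noble gases).
Here both period and group differ, so the two effects have to be weighed against each other.
Ge > In: relative to In, both the across-period and down-group shifts push Ge's electron affinity up.
O > Ge: relative to Ge, both the across-period and down-group shifts push O's electron affinity up.
S > O: this pair runs against the simple trend — see the exception note.
Note the exception: S has a higher electron affinity than O, contrary to the simple trend — the compact 2p subshell of O repels the added electron more than S's larger 3p does.
Approximate values (kJ/mol): O 141, S 200, Ge 119, In 29.
So from highest to lowest: S > O > Ge > In.

S, O, Ge, In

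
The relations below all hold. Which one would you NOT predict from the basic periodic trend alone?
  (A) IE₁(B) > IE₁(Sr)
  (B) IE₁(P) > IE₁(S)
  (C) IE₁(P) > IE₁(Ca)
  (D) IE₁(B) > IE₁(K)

The general trend: first ionisation energy increases across a period and decreases down a group.
(A) B (period 2, group 13) vs Sr (period 5, group 2): the stated order agrees with the simple trend.
(B) P (period 3, group 15) vs S (period 3, group 16): the stated order contradicts the simple trend.
(C) P (period 3, group 15) vs Ca (period 4, group 2): the stated order agrees with the simple trend.
(D) B (period 2, group 13) vs K (period 4, group 1): the stated order agrees with the simple trend.
The exception is (B): S (3p⁴) ionizes more easily than half-filled P (3p³) because the paired 3p electron in S is pushed out by e⁻–e⁻ repulsion.

(B)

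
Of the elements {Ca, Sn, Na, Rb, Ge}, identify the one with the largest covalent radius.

Rb

Moving right in a period, electrons are added to the same shell under a stronger nuclear pull, so atoms get smaller; moving down, a new shell is opened and atoms get larger.
These span different periods and groups, so the two trends combine.
Sn > Ge: they share group 14; the group trend gives Sn the larger value.
Na > Sn: the two effects oppose for this pair; the across-period effect wins (155 vs 140 pm).
Ca > Na: the two effects oppose for this pair; the down-group effect wins (171 vs 155 pm).
Rb > Ca: relative to Ca, both the across-period and down-group shifts push Rb's atomic radius up.
Tabulated atomic radius (pm): Na 155, Ca 171, Ge 121, Rb 210, Sn 140.
The largest covalent radius among these belongs to Rb.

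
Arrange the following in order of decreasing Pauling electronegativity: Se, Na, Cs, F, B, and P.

F, Se, P, B, Na, Cs

B is in period 2, group 13; F is in period 2, group 17; Na is in period 3, group 1; P is in period 3, group 15; Se is in period 4, group 16; Cs is in period 6, group 1.
Atoms toward the upper right of the periodic table pull bonding electrons most strongly.
Here both period and group differ, so the two effects have to be weighed against each other.
Na > Cs: they share group 1; the group trend gives Na the larger value.
B > Na: both effects reinforce here, so B is clearly the higher of the two.
P > B: period and group pull opposite ways; the across-period shift dominates (2.19 vs 2.04).
Se > P: period and group pull opposite ways; the across-period shift dominates (2.55 vs 2.19).
F > Se: relative to Se, both the across-period and down-group shifts push F's electronegativity up.
Tabulated electronegativity (Pauling): B 2.04, F 3.98, Na 0.93, P 2.19, Se 2.55, Cs 0.79.
So from highest to lowest: F > Se > P > B > Na > Cs.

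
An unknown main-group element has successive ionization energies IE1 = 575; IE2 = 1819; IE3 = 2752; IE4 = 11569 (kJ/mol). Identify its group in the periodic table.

Group 13

Look for the largest jump between consecutive ionization energies: IE4/IE3 ≈ 4.2, far larger than any earlier ratio.
That jump marks the point where a core electron is being removed. So the atom has 3 valence electrons.
A main-group element with 3 valence electrons is in group 13.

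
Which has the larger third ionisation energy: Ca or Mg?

Mg

After 2 electrons have been removed, what remains? Ca²⁺ is the bare [Ar] core; Mg²⁺ is the bare [Ne] core.
All of these are removing an electron from a noble-gas core or deeper; the smaller core (lower principal quantum number) is held far more tightly, and within a period the higher nuclear charge binds the same core more tightly.
Approximate IE_3 values (kJ/mol): Ca 4912, Mg 7733.
Overall IE_3 order: Ca < Mg.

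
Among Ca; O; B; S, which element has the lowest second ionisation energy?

Ca

After 1 electron has been removed, what remains? Ca⁺ still has 1 valence electron; O⁺ still has 5 valence electrons; B⁺ still has 2 valence electrons; S⁺ still has 5 valence electrons.
All are still removing valence electrons, so compare the +1 ions as you would atoms: IE_2 generally rises across a period (higher Z_eff) and falls down a group (larger shell), subject to the usual subshell exceptions.
Valence configurations: Ca⁺ [Ar]4s¹, O⁺ [He]2s²2p³, B⁺ [He]2s², S⁺ [Ne]3s²3p³.
Tabulated IE_2 (kJ/mol): Ca 1145, O 3388, B 2427, S 2252.
So the second ionization energies run Ca < S < B < O.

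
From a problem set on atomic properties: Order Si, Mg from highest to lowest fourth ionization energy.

After 3 electrons have been removed, what remains? Si³⁺ still has 1 valence electron; Mg³⁺ is already 1 electron into the core.
Core electrons are held far more tightly than valence electrons, so Mg tops the IE_4 order.
Approximate IE_4 values (kJ/mol): Si 4356, Mg 10543.
Overall IE_4 order: Si < Mg.

Mg, Si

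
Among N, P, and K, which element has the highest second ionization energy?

K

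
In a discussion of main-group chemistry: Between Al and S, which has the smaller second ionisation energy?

Al

IE_2 is the cost of taking one more electron from the +1 cation: Al⁺ still has 2 valence electrons; S⁺ still has 5 valence electrons.
All are still removing valence electrons, so compare the +1 ions as you would atoms: IE_2 generally rises across a period (higher Z_eff) and falls down a group (larger shell), subject to the usual subshell exceptions.
Valence configurations: Al⁺ [Ne]3s², S⁺ [Ne]3s²3p³.
Approximate IE_2 values (kJ/mol): Al 1817, S 2252.
So the second ionization energies run Al < S.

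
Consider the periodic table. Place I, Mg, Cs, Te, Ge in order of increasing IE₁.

Mg is in period 3, group 2; Ge is in period 4, group 14; Te is in period 5, group 16; I is in period 5, group 17; Cs is in period 6, group 1.
First ionization energy rises across a period (greater Z_eff holds electrons more tightly) and falls down a group (valence electrons are farther from the nucleus).
These span different periods and groups, so the two trends combine.
Mg > Cs: both effects reinforce here, so Mg is clearly the higher of the two.
Ge > Mg: the two effects oppose for this pair; the across-period effect wins (762 vs 738 kJ/mol).
Te > Ge: the two effects oppose for this pair; the across-period effect wins (869 vs 762 kJ/mol).
I > Te: both are in period 5; the period trend gives I the larger value.
Tabulated first ionization energy (kJ/mol): Mg 738, Ge 762, Te 869, I 1008, Cs 376.
So from lowest to highest: Cs < Mg < Ge < Te < I.

Cs, Mg, Ge, Te, I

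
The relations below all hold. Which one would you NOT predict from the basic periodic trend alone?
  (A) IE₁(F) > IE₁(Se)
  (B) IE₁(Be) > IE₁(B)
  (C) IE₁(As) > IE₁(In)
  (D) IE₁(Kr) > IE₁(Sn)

(B)

The general trend: IE₁ increases across a period and decreases down a group.
(A) F (period 2, group 17) vs Se (period 4, group 16): the stated order agrees with the simple trend.
(B) Be (period 2, group 2) vs B (period 2, group 13): the stated order contradicts the simple trend.
(C) As (period 4, group 15) vs In (period 5, group 13): the stated order agrees with the simple trend.
(D) Kr (period 4, group 18) vs Sn (period 5, group 14): the stated order agrees with the simple trend.
The exception is (B): removing B's lone 2p electron is easier than breaking Be's filled 2s².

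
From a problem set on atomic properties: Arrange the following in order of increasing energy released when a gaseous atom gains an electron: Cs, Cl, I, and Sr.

Sr < Cs < I < Cl

Cl is in period 3, group 17; Sr is in period 5, group 2; I is in period 5, group 17; Cs is in period 6, group 1.
Atoms with high Z_eff and room in the valence shell (especially the halogens) have the most exothermic electron affinities.
These span different periods and groups, so the two trends combine.
Cs > Sr: this pair runs against the simple trend — see the exception note.
I > Cs: relative to Cs, both the across-period and down-group shifts push I's electron affinity up.
Cl > I: they share group 17; the group trend gives Cl the larger value.
Note the exception: Cs has a higher electron affinity than Sr, contrary to the simple trend — adding an electron to Sr (ns²) has to open a new, higher-energy np subshell, which is unfavourable.
Approximate values (kJ/mol): Cl 349, Sr 5, I 295, Cs 46.
So from lowest to highest: Sr < Cs < I < Cl.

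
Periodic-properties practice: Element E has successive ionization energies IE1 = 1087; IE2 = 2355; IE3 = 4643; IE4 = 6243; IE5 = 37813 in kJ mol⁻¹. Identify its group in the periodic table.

Group 14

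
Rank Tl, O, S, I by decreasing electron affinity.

I > S > O > Tl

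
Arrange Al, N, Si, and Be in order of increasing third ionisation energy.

After 2 electrons have been removed, what remains? Al²⁺ still has 1 valence electron; N²⁺ still has 3 valence electrons; Si²⁺ still has 2 valence electrons; Be²⁺ is the bare [He] core.
Pulling an electron out of a noble-gas core costs far more than removing a remaining valence electron, so Be sits at the high end of IE_3.
Valence configurations: Al²⁺ [Ne]3s¹, N²⁺ [He]2s²2p¹, Si²⁺ [Ne]3s².
Approximate IE_3 values (kJ/mol): Al 2745, N 4578, Si 3232, Be 14849.
Overall IE_3 order: Al < Si < N < Be.

Al < Si < N < Be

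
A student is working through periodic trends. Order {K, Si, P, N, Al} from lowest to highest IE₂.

After 1 electron has been removed, what remains? K⁺ is the bare [Ar] core; Si⁺ still has 3 valence electrons; P⁺ still has 4 valence electrons; N⁺ still has 4 valence electrons; Al⁺ still has 2 valence electrons.
Breaking into a closed-shell core is much more expensive than removing a leftover valence electron — K has the largest IE_2 here.
Valence configurations: Si⁺ [Ne]3s²3p¹, P⁺ [Ne]3s²3p², N⁺ [He]2s²2p², Al⁺ [Ne]3s².
Si⁺ loses a lone 3p electron whereas Al⁺ must break into a filled 3s² pair, so IE_2(Al) > IE_2(Si) even though Si has the higher nuclear charge.
Tabulated IE_2 (kJ/mol): K 3052, Si 1577, P 1907, N 2856, Al 1817.
Putting it together, IE_2: Si < Al < P < N < K.

Si, Al, P, N, K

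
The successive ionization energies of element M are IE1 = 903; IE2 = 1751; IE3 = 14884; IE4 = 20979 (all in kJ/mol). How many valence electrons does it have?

Look for the largest jump between consecutive ionization energies: IE3/IE2 ≈ 8.5, far larger than any earlier ratio.
That jump marks the point where a core electron is being removed. So the atom has 2 valence electrons.

2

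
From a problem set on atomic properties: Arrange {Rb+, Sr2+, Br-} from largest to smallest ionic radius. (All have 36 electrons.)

Br- > Rb+ > Sr2+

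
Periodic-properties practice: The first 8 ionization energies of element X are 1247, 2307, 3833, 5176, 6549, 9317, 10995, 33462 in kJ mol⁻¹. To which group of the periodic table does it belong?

Look for the largest jump between consecutive ionization energies: IE8/IE7 ≈ 3.0, far larger than any earlier ratio.
That jump marks the point where a core electron is being removed. So the atom has 7 valence electrons.
A main-group element with 7 valence electrons is in group 17.

Group 17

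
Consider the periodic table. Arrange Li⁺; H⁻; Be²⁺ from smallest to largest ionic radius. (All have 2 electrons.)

Be²⁺ < Li⁺ < H⁻

All of these have 2 electrons, so size is governed by nuclear charge alone: the more protons, the stronger the pull on the same electron cloud, and the smaller the ion.
Nuclear charges: Be²⁺ (Z=4), Li⁺ (Z=3), H⁻ (Z=1).
Smallest to largest: Be²⁺ < Li⁺ < H⁻.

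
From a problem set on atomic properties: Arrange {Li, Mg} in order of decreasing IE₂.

Li > Mg

IE_2 is the cost of taking one more electron from the +1 cation: Li⁺ is the bare [He] core; Mg⁺ still has 1 valence electron.
Pulling an electron out of a noble-gas core costs far more than removing a remaining valence electron, so Li sits at the high end of IE_2.
Tabulated IE_2 (kJ/mol): Li 7298, Mg 1451.
Overall IE_2 order: Mg < Li.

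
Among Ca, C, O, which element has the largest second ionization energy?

O

Consider each +1 ion: Ca⁺ still has 1 valence electron; C⁺ still has 3 valence electrons; O⁺ still has 5 valence electrons.
All are still removing valence electrons, so compare the +1 ions as you would atoms: IE_2 generally rises across a period (higher Z_eff) and falls down a group (larger shell), subject to the usual subshell exceptions.
Valence configurations: Ca⁺ [Ar]4s¹, C⁺ [He]2s²2p¹, O⁺ [He]2s²2p³.
The numbers (kJ/mol): Ca 1145, C 2353, O 3388.
So the second ionization energies run Ca < C < O.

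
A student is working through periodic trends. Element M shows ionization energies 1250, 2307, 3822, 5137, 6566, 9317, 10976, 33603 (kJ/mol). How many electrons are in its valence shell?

7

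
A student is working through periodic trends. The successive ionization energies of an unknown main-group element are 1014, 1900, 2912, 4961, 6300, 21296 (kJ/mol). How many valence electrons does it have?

Look for the largest jump between consecutive ionization energies: IE6/IE5 ≈ 3.4, far larger than any earlier ratio.
That jump marks the point where a core electron is being removed. So the atom has 5 valence electrons.

5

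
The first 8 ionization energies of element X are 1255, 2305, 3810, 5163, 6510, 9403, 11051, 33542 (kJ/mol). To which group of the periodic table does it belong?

Look for the largest jump between consecutive ionization energies: IE8/IE7 ≈ 3.0, far larger than any earlier ratio.
That jump marks the point where a core electron is being removed. So the atom has 7 valence electrons.
A main-group element with 7 valence electrons is in group 17.

Group 17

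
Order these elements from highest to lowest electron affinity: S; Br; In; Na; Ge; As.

Br, S, Ge, As, Na, In

Na is in period 3, group 1; S is in period 3, group 16; Ge is in period 4, group 14; As is in period 4, group 15; Br is in period 4, group 17; In is in period 5, group 13.
Electron affinity generally becomes more exothermic across a period toward the halogens and less exothermic down a group.
Here both period and group differ, so the two effects have to be weighed against each other.
Na > In: the two effects oppose for this pair; the down-group effect wins (53 vs 29 kJ/mol).
As > Na: the two effects oppose for this pair; the across-period effect wins (78 vs 53 kJ/mol).
Ge > As: this pair runs against the simple trend — see the exception note.
S > Ge: relative to Ge, both the across-period and down-group shifts push S's electron affinity up.
Br > S: the two effects oppose for this pair; the across-period effect wins (325 vs 200 kJ/mol).
Note the exception: Ge has a higher electron affinity than As, contrary to the simple trend — adding an electron to As's half-filled 4p³ is unfavourable, so Ge (4p²) has the more exothermic EA.
Tabulated electron affinity (kJ/mol): Na 53, S 200, Ge 119, As 78, Br 325, In 29.
So from highest to lowest: Br > S > Ge > As > Na > In.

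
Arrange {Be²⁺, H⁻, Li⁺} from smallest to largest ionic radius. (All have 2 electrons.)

All of these have 2 electrons, so size is governed by nuclear charge alone: the more protons, the stronger the pull on the same electron cloud, and the smaller the ion.
Nuclear charges: Be²⁺ (Z=4), Li⁺ (Z=3), H⁻ (Z=1).
Smallest to largest: Be²⁺ < Li⁺ < H⁻.

Be²⁺ < Li⁺ < H⁻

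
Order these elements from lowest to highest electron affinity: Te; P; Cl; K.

P is in period 3, group 15; Cl is in period 3, group 17; K is in period 4, group 1; Te is in period 5, group 16.
Electron affinity generally becomes more exothermic across a period toward the halogens and less exothermic down a group.
Here both period and group differ, so the two effects have to be weighed against each other.
P > K: both effects reinforce here, so P is clearly the higher of the two.
Te > P: period and group pull opposite ways; the across-period shift dominates (190 vs 72 kJ/mol).
Cl > Te: relative to Te, both the across-period and down-group shifts push Cl's electron affinity up.
Approximate values (kJ/mol): P 72, Cl 349, K 48, Te 190.
So from lowest to highest: K < P < Te < Cl.

K, P, Te, Cl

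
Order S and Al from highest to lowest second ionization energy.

S > Al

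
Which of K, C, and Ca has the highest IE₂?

K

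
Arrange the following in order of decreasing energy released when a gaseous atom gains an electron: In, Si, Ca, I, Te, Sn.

Si is in period 3, group 14; Ca is in period 4, group 2; In is in period 5, group 13; Sn is in period 5, group 14; Te is in period 5, group 16; I is in period 5, group 17.
Atoms with high Z_eff and room in the valence shell (especially the halogens) have the most exothermic electron affinities.
These span different periods and groups, so the two trends combine.
In > Ca: period and group pull opposite ways; the across-period shift dominates (29 vs 2 kJ/mol).
Sn > In: both are in period 5; the period trend gives Sn the larger value.
Si > Sn: they share group 14; the group trend gives Si the larger value.
Te > Si: period and group pull opposite ways; the across-period shift dominates (190 vs 134 kJ/mol).
I > Te: I lies to the right of Te in period 5, so the across-period effect alone puts I higher.
Tabulated electron affinity (kJ/mol): Si 134, Ca 2, In 29, Sn 107, Te 190, I 295.
So from highest to lowest: I > Te > Si > Sn > In > Ca.

I > Te > Si > Sn > In > Ca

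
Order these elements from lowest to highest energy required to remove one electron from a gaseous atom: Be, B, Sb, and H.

H is in period 1, group 1; Be is in period 2, group 2; B is in period 2, group 13; Sb is in period 5, group 15.
Removing the outermost electron gets harder across a period and easier down a group.
Here both period and group differ, so the two effects have to be weighed against each other.
Sb > B: period and group pull opposite ways; the across-period shift dominates (831 vs 801 kJ/mol).
Be > Sb: period and group pull opposite ways; the down-group shift dominates (900 vs 831 kJ/mol).
H > Be: period and group pull opposite ways; the down-group shift dominates (1312 vs 900 kJ/mol).
Note the exception: Be has a higher first ionization energy than B, contrary to the simple trend — removing B's lone 2p electron is easier than breaking Be's filled 2s².
For reference (kJ/mol): H 1312, Be 900, B 801, Sb 831.
So from lowest to highest: B < Sb < Be < H.

B < Sb < Be < H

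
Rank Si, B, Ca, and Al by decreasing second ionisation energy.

B, Al, Si, Ca

After 1 electron has been removed, what remains? Si⁺ still has 3 valence electrons; B⁺ still has 2 valence electrons; Ca⁺ still has 1 valence electron; Al⁺ still has 2 valence electrons.
All are still removing valence electrons, so compare the +1 ions as you would atoms: IE_2 generally rises across a period (higher Z_eff) and falls down a group (larger shell), subject to the usual subshell exceptions.
Valence configurations: Si⁺ [Ne]3s²3p¹, B⁺ [He]2s², Ca⁺ [Ar]4s¹, Al⁺ [Ne]3s².
Si⁺ loses a lone 3p electron whereas Al⁺ must break into a filled 3s² pair, so IE_2(Al) > IE_2(Si) even though Si has the higher nuclear charge.
Approximate IE_2 values (kJ/mol): Si 1577, B 2427, Ca 1145, Al 1817.
Putting it together, IE_2: Ca < Si < Al < B.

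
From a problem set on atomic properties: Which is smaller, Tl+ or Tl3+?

Tl3+

Both ions have Z = 81 protons, but Tl3+ has lost more electrons, so its remaining electrons feel a larger effective nuclear charge per electron and are pulled in more tightly.
Higher positive charge → smaller ion, so Tl+ > Tl3+.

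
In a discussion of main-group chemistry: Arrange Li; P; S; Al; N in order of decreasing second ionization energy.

Li > N > S > P > Al

IE_2 is the cost of taking one more electron from the +1 cation: Li⁺ is the bare [He] core; P⁺ still has 4 valence electrons; S⁺ still has 5 valence electrons; Al⁺ still has 2 valence electrons; N⁺ still has 4 valence electrons.
Pulling an electron out of a noble-gas core costs far more than removing a remaining valence electron, so Li sits at the high end of IE_2.
Valence configurations: P⁺ [Ne]3s²3p², S⁺ [Ne]3s²3p³, Al⁺ [Ne]3s², N⁺ [He]2s²2p².
Tabulated IE_2 (kJ/mol): Li 7298, P 1907, S 2252, Al 1817, N 2856.
Putting it together, IE_2: Al < P < S < N < Li.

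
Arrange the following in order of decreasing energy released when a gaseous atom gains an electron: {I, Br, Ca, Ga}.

Br > I > Ga > Ca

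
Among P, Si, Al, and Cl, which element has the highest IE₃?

IE_3 is the cost of taking one more electron from the +2 cation: P²⁺ still has 3 valence electrons; Si²⁺ still has 2 valence electrons; Al²⁺ still has 1 valence electron; Cl²⁺ still has 5 valence electrons.
All are still removing valence electrons, so compare the +2 ions as you would atoms: IE_3 generally rises across a period (higher Z_eff) and falls down a group (larger shell), subject to the usual subshell exceptions.
Valence configurations: P²⁺ [Ne]3s²3p¹, Si²⁺ [Ne]3s², Al²⁺ [Ne]3s¹, Cl²⁺ [Ne]3s²3p³.
P²⁺ loses a lone 3p electron whereas Si²⁺ must break into a filled 3s² pair, so IE_3(Si) > IE_3(P) even though P has the higher nuclear charge.
Approximate IE_3 values (kJ/mol): P 2914, Si 3232, Al 2745, Cl 3822.
Hence IE_3: Al < P < Si < Cl.

Cl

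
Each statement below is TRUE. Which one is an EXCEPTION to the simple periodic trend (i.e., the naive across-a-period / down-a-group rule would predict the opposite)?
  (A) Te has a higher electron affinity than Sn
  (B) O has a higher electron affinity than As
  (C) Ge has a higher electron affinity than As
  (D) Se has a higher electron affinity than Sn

(C)

The general trend: electron affinity increases across a period and decreases down a group.
(A) Te (period 5, group 16) vs Sn (period 5, group 14): the stated order agrees with the simple trend.
(B) O (period 2, group 16) vs As (period 4, group 15): the stated order agrees with the simple trend.
(C) Ge (period 4, group 14) vs As (period 4, group 15): the stated order contradicts the simple trend.
(D) Se (period 4, group 16) vs Sn (period 5, group 14): the stated order agrees with the simple trend.
The exception is (C): adding an electron to As's half-filled 4p³ is unfavourable, so Ge (4p²) has the more exothermic EA.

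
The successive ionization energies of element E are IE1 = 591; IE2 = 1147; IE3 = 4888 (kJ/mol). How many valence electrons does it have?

2

Look for the largest jump between consecutive ionization energies: IE3/IE2 ≈ 4.3, far larger than any earlier ratio.
That jump marks the point where a core electron is being removed. So the atom has 2 valence electrons.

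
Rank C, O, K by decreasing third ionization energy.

O > C > K

The third ionization energy removes an electron from the +2 ion. For each element: C²⁺ still has 2 valence electrons; O²⁺ still has 4 valence electrons; K²⁺ is already 1 electron into the core.
Usually core removal costs more than valence removal, but here the competition is close: a tightly held n=2 valence electron can cost more to remove than an n=3 core electron, so the actual values have to decide it.
Valence configurations: C²⁺ [He]2s², O²⁺ [He]2s²2p².
Approximate IE_3 values (kJ/mol): C 4620, O 5300, K 4420.
Overall IE_3 order: K < C < O.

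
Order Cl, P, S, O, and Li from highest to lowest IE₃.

The third ionization energy removes an electron from the +2 ion. For each element: Cl²⁺ still has 5 valence electrons; P²⁺ still has 3 valence electrons; S²⁺ still has 4 valence electrons; O²⁺ still has 4 valence electrons; Li²⁺ is already 1 electron into the core.
Pulling an electron out of a noble-gas core costs far more than removing a remaining valence electron, so Li sits at the high end of IE_3.
Valence configurations: Cl²⁺ [Ne]3s²3p³, P²⁺ [Ne]3s²3p¹, S²⁺ [Ne]3s²3p², O²⁺ [He]2s²2p².
The numbers (kJ/mol): Cl 3822, P 2914, S 3357, O 5300, Li 11815.
Hence IE_3: P < S < Cl < O < Li.

Li, O, Cl, S, P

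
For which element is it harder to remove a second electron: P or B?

B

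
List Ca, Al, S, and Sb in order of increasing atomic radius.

S, Al, Sb, Ca

Al is in period 3, group 13; S is in period 3, group 16; Ca is in period 4, group 2; Sb is in period 5, group 15.
Atomic radius shrinks across a period as nuclear charge pulls the same shell inward, and grows down a group as new shells are added.
Neither a single period nor a single group — weigh both effects.
Al > S: Al lies to the left of S in period 3, so the across-period effect alone puts Al larger.
Sb > Al: the two effects oppose for this pair; the down-group effect wins (140 vs 126 pm).
Ca > Sb: the two effects oppose for this pair; the across-period effect wins (171 vs 140 pm).
Tabulated atomic radius (pm): Al 126, S 103, Ca 171, Sb 140.
So from smallest to largest: S < Al < Sb < Ca.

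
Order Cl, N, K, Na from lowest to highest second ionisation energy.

Cl, N, K, Na

The second ionization energy removes an electron from the +1 ion. For each element: Cl⁺ still has 6 valence electrons; N⁺ still has 4 valence electrons; K⁺ is the bare [Ar] core; Na⁺ is the bare [Ne] core.
Pulling an electron out of a noble-gas core costs far more than removing a remaining valence electron, so K and Na sit at the high end of IE_2.
Valence configurations: Cl⁺ [Ne]3s²3p⁴, N⁺ [He]2s²2p².
Tabulated IE_2 (kJ/mol): Cl 2298, N 2856, K 3052, Na 4562.
So the second ionization energies run Cl < N < K < Na.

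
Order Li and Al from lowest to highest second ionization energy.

The second ionization energy removes an electron from the +1 ion. For each element: Li⁺ is the bare [He] core; Al⁺ still has 2 valence electrons.
Breaking into a closed-shell core is much more expensive than removing a leftover valence electron — Li has the largest IE_2 here.
Tabulated IE_2 (kJ/mol): Li 7298, Al 1817.
Overall IE_2 order: Al < Li.

Al < Li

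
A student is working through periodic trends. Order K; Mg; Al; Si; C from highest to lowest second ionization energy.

Consider each +1 ion: K⁺ is the bare [Ar] core; Mg⁺ still has 1 valence electron; Al⁺ still has 2 valence electrons; Si⁺ still has 3 valence electrons; C⁺ still has 3 valence electrons.
Pulling an electron out of a noble-gas core costs far more than removing a remaining valence electron, so K sits at the high end of IE_2.
Valence configurations: Mg⁺ [Ne]3s¹, Al⁺ [Ne]3s², Si⁺ [Ne]3s²3p¹, C⁺ [He]2s²2p¹.
Si⁺ loses a lone 3p electron whereas Al⁺ must break into a filled 3s² pair, so IE_2(Al) > IE_2(Si) even though Si has the higher nuclear charge.
Tabulated IE_2 (kJ/mol): K 3052, Mg 1451, Al 1817, Si 1577, C 2353.
Overall IE_2 order: Mg < Si < Al < C < K.

K > C > Al > Si > Mg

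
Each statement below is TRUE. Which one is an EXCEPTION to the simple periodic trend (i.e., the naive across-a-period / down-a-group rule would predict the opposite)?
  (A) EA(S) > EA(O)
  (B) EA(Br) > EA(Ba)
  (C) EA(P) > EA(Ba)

(A)

The general trend: electron affinity increases across a period and decreases down a group.
(A) S (period 3, group 16) vs O (period 2, group 16): the stated order contradicts the simple trend.
(B) Br (period 4, group 17) vs Ba (period 6, group 2): the stated order agrees with the simple trend.
(C) P (period 3, group 15) vs Ba (period 6, group 2): the stated order agrees with the simple trend.
The exception is (A): the compact 2p subshell of O repels the added electron more than S's larger 3p does.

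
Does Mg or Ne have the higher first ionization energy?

Ne is in period 2, group 18; Mg is in period 3, group 2.
IE₁ increases left→right with effective nuclear charge and decreases top→bottom as the valence shell moves farther out.
Neither a single period nor a single group — weigh both effects.
Ne > Mg: relative to Mg, both the across-period and down-group shifts push Ne's first ionization energy up.
Approximate values (kJ/mol): Ne 2081, Mg 738.
So Ne has the higher first ionization energy (Ne > Mg).

Ne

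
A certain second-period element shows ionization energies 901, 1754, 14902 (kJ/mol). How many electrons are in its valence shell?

2

Look for the largest jump between consecutive ionization energies: IE3/IE2 ≈ 8.5, far larger than any earlier ratio.
That jump marks the point where a core electron is being removed. So the atom has 2 valence electrons.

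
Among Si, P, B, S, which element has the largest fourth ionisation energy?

B

Consider each +3 ion: Si³⁺ still has 1 valence electron; P³⁺ still has 2 valence electrons; B³⁺ is the bare [He] core; S³⁺ still has 3 valence electrons.
Breaking into a closed-shell core is much more expensive than removing a leftover valence electron — B has the largest IE_4 here.
Valence configurations: Si³⁺ [Ne]3s¹, P³⁺ [Ne]3s², S³⁺ [Ne]3s²3p¹.
S³⁺ loses a lone 3p electron whereas P³⁺ must break into a filled 3s² pair, so IE_4(P) > IE_4(S) even though S has the higher nuclear charge.
The numbers (kJ/mol): Si 4356, P 4964, B 25026, S 4556.
Putting it together, IE_4: Si < S < P < B.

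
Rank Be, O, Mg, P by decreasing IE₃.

Be, Mg, O, P

IE_3 is the cost of taking one more electron from the +2 cation: Be²⁺ is the bare [He] core; O²⁺ still has 4 valence electrons; Mg²⁺ is the bare [Ne] core; P²⁺ still has 3 valence electrons.
Pulling an electron out of a noble-gas core costs far more than removing a remaining valence electron, so Mg and Be sit at the high end of IE_3.
Valence configurations: O²⁺ [He]2s²2p², P²⁺ [Ne]3s²3p¹.
The numbers (kJ/mol): Be 14849, O 5300, Mg 7733, P 2914.
Putting it together, IE_3: P < O < Mg < Be.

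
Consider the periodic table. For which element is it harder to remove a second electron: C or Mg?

C

The second ionization energy removes an electron from the +1 ion. For each element: C⁺ still has 3 valence electrons; Mg⁺ still has 1 valence electron.
All are still removing valence electrons, so compare the +1 ions as you would atoms: IE_2 generally rises across a period (higher Z_eff) and falls down a group (larger shell), subject to the usual subshell exceptions.
Valence configurations: C⁺ [He]2s²2p¹, Mg⁺ [Ne]3s¹.
Tabulated IE_2 (kJ/mol): C 2353, Mg 1451.
Putting it together, IE_2: Mg < C.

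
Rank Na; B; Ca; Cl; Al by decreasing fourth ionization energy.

B, Al, Na, Ca, Cl

The fourth ionization energy removes an electron from the +3 ion. For each element: Na³⁺ is already 2 electrons into the core; B³⁺ is the bare [He] core; Ca³⁺ is already 1 electron into the core; Cl³⁺ still has 4 valence electrons; Al³⁺ is the bare [Ne] core.
Breaking into a closed-shell core is much more expensive than removing a leftover valence electron — Ca, Na, Al and B have the largest IE_4 here.
Approximate IE_4 values (kJ/mol): Na 9543, B 25026, Ca 6491, Cl 5159, Al 11577.
So the fourth ionization energies run Cl < Ca < Na < Al < B.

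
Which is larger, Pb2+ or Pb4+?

Pb2+

Both ions have Z = 82 protons, but Pb4+ has lost more electrons, so its remaining electrons feel a larger effective nuclear charge per electron and are pulled in more tightly.
Higher positive charge → smaller ion, so Pb2+ > Pb4+.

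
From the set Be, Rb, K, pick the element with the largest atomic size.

Rb

Be is in period 2, group 2; K is in period 4, group 1; Rb is in period 5, group 1.
Radius decreases left→right (rising Z_eff, same n) and increases top→bottom (higher n).
Here both period and group differ, so the two effects have to be weighed against each other.
K > Be: both effects reinforce here, so K is clearly the larger of the two.
Rb > K: Rb sits below K in group 1, so the down-group effect alone puts Rb larger.
Tabulated atomic radius (pm): Be 102, K 196, Rb 210.
The largest atomic size among these belongs to Rb.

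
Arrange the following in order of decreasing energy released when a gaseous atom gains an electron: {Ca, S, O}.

O is in period 2, group 16; S is in period 3, group 16; Ca is in period 4, group 2.
EA tends to increase across a period and decrease down a group, though the pattern is less regular than for IE or radius.
Neither a single period nor a single group — weigh both effects.
O > Ca: both effects reinforce here, so O is clearly the higher of the two.
S > O: this pair runs against the simple trend — see the exception note.
Note the exception: S has a higher electron affinity than O, contrary to the simple trend — the compact 2p subshell of O repels the added electron more than S's larger 3p does.
Tabulated electron affinity (kJ/mol): O 141, S 200, Ca 2.
So from highest to lowest: S > O > Ca.

S, O, Ca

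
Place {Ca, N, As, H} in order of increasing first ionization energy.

Removing the outermost electron gets harder across a period and easier down a group.
Here both period and group differ, so the two effects have to be weighed against each other.
As > Ca: As lies to the right of Ca in period 4, so the across-period effect alone puts As higher.
H > As: the two effects oppose for this pair; the down-group effect wins (1312 vs 947 kJ/mol).
N > H: period and group pull opposite ways; the across-period shift dominates (1402 vs 1312 kJ/mol).
Tabulated first ionization energy (kJ/mol): H 1312, N 1402, Ca 590, As 947.
So from lowest to highest: Ca < As < H < N.

Ca, As, H, N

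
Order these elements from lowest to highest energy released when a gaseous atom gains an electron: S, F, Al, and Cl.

F is in period 2, group 17; Al is in period 3, group 13; S is in period 3, group 16; Cl is in period 3, group 17.
EA tends to increase across a period and decrease down a group, though the pattern is less regular than for IE or radius.
Here both period and group differ, so the two effects have to be weighed against each other.
S > Al: S lies to the right of Al in period 3, so the across-period effect alone puts S higher.
F > S: both effects reinforce here, so F is clearly the higher of the two.
Cl > F: this pair runs against the simple trend — see the exception note.
Note the exception: Cl has a higher electron affinity than F, contrary to the simple trend — F's small 2p subshell makes the incoming electron feel strong e⁻–e⁻ repulsion, so Cl actually releases more energy on gaining an electron.
Approximate values (kJ/mol): F 328, Al 42, S 200, Cl 349.
So from lowest to highest: Al < S < F < Cl.

Al, S, F, Cl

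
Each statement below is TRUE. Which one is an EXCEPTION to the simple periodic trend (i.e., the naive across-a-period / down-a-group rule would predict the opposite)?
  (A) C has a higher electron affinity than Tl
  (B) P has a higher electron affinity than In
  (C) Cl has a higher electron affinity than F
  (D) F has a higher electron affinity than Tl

(C)

The general trend: electron affinity increases across a period and decreases down a group.
(A) C (period 2, group 14) vs Tl (period 6, group 13): the stated order agrees with the simple trend.
(B) P (period 3, group 15) vs In (period 5, group 13): the stated order agrees with the simple trend.
(C) Cl (period 3, group 17) vs F (period 2, group 17): the stated order contradicts the simple trend.
(D) F (period 2, group 17) vs Tl (period 6, group 13): the stated order agrees with the simple trend.
The exception is (C): F's small 2p subshell makes the incoming electron feel strong e⁻–e⁻ repulsion, so Cl actually releases more energy on gaining an electron.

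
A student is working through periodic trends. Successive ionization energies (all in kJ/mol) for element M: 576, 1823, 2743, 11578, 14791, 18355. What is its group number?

Look for the largest jump between consecutive ionization energies: IE4/IE3 ≈ 4.2, far larger than any earlier ratio.
That jump marks the point where a core electron is being removed. So the atom has 3 valence electrons.
A main-group element with 3 valence electrons is in group 13.

Group 13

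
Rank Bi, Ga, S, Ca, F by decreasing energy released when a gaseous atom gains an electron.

F is in period 2, group 17; S is in period 3, group 16; Ca is in period 4, group 2; Ga is in period 4, group 13; Bi is in period 6, group 15.
Adding an electron releases more energy for atoms nearer the top right (short of the noble gases).
Here both period and group differ, so the two effects have to be weighed against each other.
Ga > Ca: both are in period 4; the period trend gives Ga the larger value.
Bi > Ga: the two effects oppose for this pair; the across-period effect wins (91 vs 29 kJ/mol).
S > Bi: both effects reinforce here, so S is clearly the higher of the two.
F > S: both effects reinforce here, so F is clearly the higher of the two.
Tabulated electron affinity (kJ/mol): F 328, S 200, Ca 2, Ga 29, Bi 91.
So from highest to lowest: F > S > Bi > Ga > Ca.

F, S, Bi, Ga, Ca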